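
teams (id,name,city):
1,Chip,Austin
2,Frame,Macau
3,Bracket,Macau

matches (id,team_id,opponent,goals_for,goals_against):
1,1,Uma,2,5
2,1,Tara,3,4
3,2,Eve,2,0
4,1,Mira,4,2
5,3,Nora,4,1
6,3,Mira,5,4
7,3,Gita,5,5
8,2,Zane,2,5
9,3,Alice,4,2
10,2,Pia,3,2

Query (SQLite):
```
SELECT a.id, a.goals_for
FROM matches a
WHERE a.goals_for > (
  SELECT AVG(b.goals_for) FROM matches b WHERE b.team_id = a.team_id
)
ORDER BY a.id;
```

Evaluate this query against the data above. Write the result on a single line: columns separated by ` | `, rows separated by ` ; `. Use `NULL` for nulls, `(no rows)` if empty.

For each matches row a, compute AVG(goals_for) over rows sharing a.team_id.
Keep row a if a.goals_for > that per-group AVG.
  team_id=1: AVG(goals_for) = 3.0
  team_id=2: AVG(goals_for) = 2.333333
  team_id=3: AVG(goals_for) = 4.5

4 | 4 ; 6 | 5 ; 7 | 5 ; 10 | 3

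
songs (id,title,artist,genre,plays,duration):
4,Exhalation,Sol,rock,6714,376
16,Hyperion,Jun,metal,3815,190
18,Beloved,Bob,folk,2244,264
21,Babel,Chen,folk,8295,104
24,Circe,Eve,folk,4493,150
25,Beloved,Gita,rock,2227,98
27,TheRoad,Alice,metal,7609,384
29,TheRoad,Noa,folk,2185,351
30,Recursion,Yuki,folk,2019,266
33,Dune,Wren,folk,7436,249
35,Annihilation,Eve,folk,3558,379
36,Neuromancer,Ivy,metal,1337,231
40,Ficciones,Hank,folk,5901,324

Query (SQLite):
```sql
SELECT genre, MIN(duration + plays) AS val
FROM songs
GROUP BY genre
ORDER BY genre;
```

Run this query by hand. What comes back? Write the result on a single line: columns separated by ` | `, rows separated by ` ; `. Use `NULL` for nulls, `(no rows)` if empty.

folk | 2285 ; metal | 1568 ; rock | 2325

For each row compute duration + plays.
Group by genre; take MIN of the expression per group.
  folk: ids {18, 21, 24, 29, 30, 33, 35, 40} → MIN(duration + plays)=2285
  metal: ids {16, 27, 36} → MIN(duration + plays)=1568
  rock: ids {4, 25} → MIN(duration + plays)=2325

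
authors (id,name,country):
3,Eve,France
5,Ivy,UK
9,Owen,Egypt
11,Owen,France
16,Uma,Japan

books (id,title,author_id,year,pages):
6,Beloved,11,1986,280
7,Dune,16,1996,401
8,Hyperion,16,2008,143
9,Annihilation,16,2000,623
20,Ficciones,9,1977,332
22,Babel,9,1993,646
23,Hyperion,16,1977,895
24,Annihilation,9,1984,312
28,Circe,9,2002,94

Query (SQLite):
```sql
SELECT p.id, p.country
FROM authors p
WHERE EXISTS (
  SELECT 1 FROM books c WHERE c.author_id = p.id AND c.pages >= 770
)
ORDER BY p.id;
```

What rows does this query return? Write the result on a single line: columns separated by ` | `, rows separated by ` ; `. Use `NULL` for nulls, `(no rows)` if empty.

16 | Japan

For each authors row, check whether any books with matching author_id has pages >= 770.
Keep rows where that is true.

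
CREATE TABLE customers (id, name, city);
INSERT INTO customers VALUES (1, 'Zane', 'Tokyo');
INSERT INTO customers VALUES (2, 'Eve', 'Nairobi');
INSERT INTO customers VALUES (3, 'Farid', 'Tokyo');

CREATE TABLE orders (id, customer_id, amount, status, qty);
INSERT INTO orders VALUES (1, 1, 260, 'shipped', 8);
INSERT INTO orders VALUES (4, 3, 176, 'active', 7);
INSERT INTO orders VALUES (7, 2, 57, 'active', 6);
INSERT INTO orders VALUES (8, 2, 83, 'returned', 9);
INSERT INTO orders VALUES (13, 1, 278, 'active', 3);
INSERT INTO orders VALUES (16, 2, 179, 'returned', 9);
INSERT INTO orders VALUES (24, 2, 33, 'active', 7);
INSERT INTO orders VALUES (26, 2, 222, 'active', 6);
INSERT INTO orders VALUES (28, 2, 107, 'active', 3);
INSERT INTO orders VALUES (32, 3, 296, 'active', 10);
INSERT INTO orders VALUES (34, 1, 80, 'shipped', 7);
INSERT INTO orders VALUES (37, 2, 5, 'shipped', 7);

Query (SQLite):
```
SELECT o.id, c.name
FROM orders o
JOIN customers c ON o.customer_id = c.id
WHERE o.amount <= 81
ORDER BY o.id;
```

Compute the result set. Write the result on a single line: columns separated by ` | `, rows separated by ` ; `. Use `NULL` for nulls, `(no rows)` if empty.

Each orders row matches the customers row where customer_id = customers.id.
Then keep rows with o.amount <= 81.

7 | Eve ; 24 | Eve ; 34 | Zane ; 37 | Eve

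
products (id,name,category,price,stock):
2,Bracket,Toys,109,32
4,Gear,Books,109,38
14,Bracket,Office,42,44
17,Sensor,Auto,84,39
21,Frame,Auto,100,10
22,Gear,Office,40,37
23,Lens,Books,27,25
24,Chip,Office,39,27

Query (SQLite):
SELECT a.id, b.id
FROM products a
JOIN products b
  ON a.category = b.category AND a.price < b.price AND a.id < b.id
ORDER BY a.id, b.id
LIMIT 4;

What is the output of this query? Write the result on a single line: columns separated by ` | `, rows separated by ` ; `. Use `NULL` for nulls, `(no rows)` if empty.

Pairs (a,b) with same category, a.price < b.price, a.id < b.id.
category groups: Auto:{17,21} Books:{4,23} Office:{14,22,24} Toys:{2}
Ordered by (a.id, b.id); first 4.

17 | 21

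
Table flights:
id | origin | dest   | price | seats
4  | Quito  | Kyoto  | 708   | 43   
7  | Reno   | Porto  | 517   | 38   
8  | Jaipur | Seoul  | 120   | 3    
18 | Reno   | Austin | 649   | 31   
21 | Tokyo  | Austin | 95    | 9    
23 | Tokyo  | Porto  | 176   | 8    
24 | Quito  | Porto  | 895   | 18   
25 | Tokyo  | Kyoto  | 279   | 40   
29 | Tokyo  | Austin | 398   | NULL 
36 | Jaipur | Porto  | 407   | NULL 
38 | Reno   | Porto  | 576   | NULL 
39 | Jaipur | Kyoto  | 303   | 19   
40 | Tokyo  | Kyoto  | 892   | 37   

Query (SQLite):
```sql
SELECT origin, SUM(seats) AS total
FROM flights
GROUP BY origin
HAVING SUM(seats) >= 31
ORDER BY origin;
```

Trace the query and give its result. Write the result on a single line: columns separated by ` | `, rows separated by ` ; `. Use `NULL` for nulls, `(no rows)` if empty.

Quito | 61 ; Reno | 69 ; Tokyo | 94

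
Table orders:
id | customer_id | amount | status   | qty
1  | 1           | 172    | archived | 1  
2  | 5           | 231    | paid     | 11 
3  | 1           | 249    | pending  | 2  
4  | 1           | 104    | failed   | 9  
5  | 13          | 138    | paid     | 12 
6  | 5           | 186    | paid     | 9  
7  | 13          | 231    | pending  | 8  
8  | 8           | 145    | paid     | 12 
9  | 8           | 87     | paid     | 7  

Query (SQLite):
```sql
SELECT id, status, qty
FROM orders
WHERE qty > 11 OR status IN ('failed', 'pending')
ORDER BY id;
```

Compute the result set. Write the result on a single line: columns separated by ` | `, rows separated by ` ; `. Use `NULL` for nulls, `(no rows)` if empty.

3 | pending | 2 ; 4 | failed | 9 ; 5 | paid | 12 ; 7 | pending | 8 ; 8 | paid | 12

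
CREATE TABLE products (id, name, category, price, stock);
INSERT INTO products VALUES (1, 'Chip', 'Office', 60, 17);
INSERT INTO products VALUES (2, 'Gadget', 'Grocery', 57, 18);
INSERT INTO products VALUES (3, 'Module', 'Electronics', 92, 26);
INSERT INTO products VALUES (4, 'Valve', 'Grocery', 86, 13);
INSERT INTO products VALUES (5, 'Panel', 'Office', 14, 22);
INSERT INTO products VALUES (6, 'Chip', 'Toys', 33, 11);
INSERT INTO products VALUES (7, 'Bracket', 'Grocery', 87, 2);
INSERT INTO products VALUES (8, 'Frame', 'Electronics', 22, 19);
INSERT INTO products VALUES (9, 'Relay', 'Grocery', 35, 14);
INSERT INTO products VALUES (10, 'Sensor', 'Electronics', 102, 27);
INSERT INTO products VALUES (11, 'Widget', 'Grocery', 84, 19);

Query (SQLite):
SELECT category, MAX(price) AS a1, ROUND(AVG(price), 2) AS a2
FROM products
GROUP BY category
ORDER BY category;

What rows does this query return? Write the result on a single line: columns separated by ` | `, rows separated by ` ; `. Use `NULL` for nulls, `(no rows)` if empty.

Group products by category.
Per group compute: MAX(price), ROUND(AVG(price), 2).
  Electronics: ids {3, 8, 10} → MAX(price)=102, ROUND(AVG(price), 2)=72
  Grocery: ids {2, 4, 7, 9, 11} → MAX(price)=87, ROUND(AVG(price), 2)=69.8
  Office: ids {1, 5} → MAX(price)=60, ROUND(AVG(price), 2)=37
  Toys: ids {6} → MAX(price)=33, ROUND(AVG(price), 2)=33

Electronics | 102 | 72 ; Grocery | 87 | 69.8 ; Office | 60 | 37 ; Toys | 33 | 33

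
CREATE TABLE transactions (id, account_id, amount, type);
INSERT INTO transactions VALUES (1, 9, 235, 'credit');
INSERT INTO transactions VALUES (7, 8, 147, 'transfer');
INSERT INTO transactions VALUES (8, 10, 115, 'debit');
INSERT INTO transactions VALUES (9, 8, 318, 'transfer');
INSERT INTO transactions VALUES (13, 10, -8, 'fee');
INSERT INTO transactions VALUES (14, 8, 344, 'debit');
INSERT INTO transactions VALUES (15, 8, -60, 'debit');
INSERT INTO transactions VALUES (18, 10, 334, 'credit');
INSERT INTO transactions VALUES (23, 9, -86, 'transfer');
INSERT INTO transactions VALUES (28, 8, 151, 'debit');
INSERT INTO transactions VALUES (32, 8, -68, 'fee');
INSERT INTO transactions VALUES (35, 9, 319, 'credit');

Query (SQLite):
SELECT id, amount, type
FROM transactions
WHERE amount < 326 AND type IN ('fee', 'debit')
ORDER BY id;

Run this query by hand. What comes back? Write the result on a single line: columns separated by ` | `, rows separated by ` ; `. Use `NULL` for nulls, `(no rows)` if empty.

8 | 115 | debit ; 13 | -8 | fee ; 15 | -60 | debit ; 28 | 151 | debit ; 32 | -68 | fee

amount < 326: ids {1, 7, 8, 9, 13, 15, 23, 28, 32, 35}
type IN ('fee', 'debit'): ids {8, 13, 14, 15, 28, 32}
Combine with AND.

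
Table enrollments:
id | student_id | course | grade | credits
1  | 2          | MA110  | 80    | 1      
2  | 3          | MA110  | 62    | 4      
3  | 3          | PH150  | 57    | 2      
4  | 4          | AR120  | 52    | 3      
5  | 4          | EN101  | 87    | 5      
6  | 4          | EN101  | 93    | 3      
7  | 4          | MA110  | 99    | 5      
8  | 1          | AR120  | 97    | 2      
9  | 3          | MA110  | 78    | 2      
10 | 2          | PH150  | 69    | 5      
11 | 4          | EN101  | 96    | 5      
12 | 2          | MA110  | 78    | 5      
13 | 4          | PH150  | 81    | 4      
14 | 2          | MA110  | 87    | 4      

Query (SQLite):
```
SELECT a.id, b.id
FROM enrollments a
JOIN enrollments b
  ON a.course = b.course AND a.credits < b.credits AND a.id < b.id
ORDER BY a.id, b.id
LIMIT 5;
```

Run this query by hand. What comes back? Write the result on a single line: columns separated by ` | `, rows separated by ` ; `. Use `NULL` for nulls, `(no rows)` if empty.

Pairs (a,b) with same course, a.credits < b.credits, a.id < b.id.
course groups: AR120:{4,8} EN101:{5,6,11} MA110:{1,2,7,9,12,14} PH150:{3,10,13}
Ordered by (a.id, b.id); first 5.

1 | 2 ; 1 | 7 ; 1 | 9 ; 1 | 12 ; 1 | 14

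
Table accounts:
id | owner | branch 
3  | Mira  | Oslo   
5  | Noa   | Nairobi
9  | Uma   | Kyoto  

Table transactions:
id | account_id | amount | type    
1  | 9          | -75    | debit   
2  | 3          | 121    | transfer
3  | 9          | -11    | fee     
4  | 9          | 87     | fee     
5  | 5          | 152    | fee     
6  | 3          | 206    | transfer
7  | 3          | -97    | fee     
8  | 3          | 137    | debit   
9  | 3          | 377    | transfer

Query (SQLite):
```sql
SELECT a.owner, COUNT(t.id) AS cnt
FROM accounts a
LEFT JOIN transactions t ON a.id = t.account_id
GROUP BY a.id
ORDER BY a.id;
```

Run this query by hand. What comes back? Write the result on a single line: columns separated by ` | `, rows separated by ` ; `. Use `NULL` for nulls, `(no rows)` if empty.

Mira | 5 ; Noa | 1 ; Uma | 3

LEFT JOIN keeps every accounts row; unmatched ones get NULL for transactions columns.
Group by accounts.id and compute COUNT(t.id). COUNT(col) of an all-NULL group is 0.
  3: ids {2, 6, 7, 8, 9} → COUNT(t.id)=5
  5: ids {5} → COUNT(t.id)=1
  9: ids {1, 3, 4} → COUNT(t.id)=3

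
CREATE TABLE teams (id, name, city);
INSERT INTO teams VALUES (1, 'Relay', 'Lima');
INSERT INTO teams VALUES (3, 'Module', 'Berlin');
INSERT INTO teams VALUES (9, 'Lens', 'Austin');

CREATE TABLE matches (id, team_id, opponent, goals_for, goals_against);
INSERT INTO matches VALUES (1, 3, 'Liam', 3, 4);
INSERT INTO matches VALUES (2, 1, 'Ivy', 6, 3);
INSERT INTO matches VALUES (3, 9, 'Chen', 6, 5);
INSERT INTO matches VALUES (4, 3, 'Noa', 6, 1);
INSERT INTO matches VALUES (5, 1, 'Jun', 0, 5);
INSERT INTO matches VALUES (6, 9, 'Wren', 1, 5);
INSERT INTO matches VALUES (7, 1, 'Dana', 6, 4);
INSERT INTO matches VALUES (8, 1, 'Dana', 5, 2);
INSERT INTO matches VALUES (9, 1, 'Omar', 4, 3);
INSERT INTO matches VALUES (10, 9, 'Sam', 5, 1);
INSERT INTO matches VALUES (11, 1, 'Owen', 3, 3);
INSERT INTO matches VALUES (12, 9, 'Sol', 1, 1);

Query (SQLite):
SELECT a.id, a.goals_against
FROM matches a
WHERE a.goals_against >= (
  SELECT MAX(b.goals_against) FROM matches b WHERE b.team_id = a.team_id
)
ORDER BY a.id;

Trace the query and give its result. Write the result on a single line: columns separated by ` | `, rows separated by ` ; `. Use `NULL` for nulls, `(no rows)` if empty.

For each matches row a, compute MAX(goals_against) over rows sharing a.team_id.
Keep row a if a.goals_against >= that per-group MAX.
  team_id=1: MAX(goals_against) = 5
  team_id=3: MAX(goals_against) = 4
  team_id=9: MAX(goals_against) = 5

1 | 4 ; 3 | 5 ; 5 | 5 ; 6 | 5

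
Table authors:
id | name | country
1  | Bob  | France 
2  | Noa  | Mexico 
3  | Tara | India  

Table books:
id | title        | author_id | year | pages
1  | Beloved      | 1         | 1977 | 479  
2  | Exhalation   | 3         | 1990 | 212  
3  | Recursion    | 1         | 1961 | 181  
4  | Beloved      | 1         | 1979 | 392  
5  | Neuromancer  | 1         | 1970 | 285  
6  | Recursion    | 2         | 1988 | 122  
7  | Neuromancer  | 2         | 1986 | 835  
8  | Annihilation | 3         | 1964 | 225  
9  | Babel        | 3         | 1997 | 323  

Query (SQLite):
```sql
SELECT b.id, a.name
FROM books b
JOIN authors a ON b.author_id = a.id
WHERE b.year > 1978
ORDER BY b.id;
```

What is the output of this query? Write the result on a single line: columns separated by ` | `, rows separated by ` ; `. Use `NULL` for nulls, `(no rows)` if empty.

2 | Tara ; 4 | Bob ; 6 | Noa ; 7 | Noa ; 9 | Tara

Each books row matches the authors row where author_id = authors.id.
Then keep rows with b.year > 1978.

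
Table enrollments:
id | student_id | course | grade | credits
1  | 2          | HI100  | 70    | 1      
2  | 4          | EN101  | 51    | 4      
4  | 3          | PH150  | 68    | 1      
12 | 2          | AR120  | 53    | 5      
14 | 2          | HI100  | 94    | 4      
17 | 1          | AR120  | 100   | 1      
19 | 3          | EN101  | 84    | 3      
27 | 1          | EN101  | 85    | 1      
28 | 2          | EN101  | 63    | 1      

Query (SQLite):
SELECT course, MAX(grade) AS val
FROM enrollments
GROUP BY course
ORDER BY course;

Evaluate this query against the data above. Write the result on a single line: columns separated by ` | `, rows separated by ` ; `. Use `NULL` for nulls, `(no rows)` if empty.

AR120 | 100 ; EN101 | 85 ; HI100 | 94 ; PH150 | 68

Partition enrollments by course; compute MAX(grade) within each group.
  AR120: ids {12, 17} → MAX(grade)=100
  EN101: ids {2, 19, 27, 28} → MAX(grade)=85
  HI100: ids {1, 14} → MAX(grade)=94
  PH150: ids {4} → MAX(grade)=68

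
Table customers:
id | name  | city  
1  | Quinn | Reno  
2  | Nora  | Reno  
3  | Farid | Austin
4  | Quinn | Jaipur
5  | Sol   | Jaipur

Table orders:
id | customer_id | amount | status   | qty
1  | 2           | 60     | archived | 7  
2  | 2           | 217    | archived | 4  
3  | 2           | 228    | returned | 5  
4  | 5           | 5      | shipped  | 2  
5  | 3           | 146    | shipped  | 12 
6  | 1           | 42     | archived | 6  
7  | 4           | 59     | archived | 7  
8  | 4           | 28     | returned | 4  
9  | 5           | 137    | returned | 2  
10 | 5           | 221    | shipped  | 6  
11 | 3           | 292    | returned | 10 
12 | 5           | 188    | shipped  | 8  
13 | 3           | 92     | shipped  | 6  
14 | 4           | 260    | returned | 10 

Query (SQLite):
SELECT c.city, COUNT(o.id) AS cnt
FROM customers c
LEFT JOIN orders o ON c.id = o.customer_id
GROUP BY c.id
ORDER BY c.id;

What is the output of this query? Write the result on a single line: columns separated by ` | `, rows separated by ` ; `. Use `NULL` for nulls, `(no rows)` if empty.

LEFT JOIN keeps every customers row; unmatched ones get NULL for orders columns.
Group by customers.id and compute COUNT(o.id). COUNT(col) of an all-NULL group is 0.
  1: ids {6} → COUNT(o.id)=1
  2: ids {1, 2, 3} → COUNT(o.id)=3
  3: ids {5, 11, 13} → COUNT(o.id)=3
  4: ids {7, 8, 14} → COUNT(o.id)=3
  5: ids {4, 9, 10, 12} → COUNT(o.id)=4

Reno | 1 ; Reno | 3 ; Austin | 3 ; Jaipur | 3 ; Jaipur | 4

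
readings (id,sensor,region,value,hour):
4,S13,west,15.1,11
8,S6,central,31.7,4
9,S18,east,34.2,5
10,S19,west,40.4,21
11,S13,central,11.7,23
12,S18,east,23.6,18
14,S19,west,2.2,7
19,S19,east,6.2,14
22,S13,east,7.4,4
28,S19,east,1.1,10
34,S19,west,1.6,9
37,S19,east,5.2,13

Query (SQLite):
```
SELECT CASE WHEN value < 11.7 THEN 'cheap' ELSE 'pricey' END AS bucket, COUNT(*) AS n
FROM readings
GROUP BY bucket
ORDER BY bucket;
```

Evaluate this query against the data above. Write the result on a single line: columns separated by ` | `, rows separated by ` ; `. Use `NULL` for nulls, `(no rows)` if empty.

cheap | 6 ; pricey | 6

Bucket rows by value < 11.7 → 'cheap' else 'pricey'; count each bucket.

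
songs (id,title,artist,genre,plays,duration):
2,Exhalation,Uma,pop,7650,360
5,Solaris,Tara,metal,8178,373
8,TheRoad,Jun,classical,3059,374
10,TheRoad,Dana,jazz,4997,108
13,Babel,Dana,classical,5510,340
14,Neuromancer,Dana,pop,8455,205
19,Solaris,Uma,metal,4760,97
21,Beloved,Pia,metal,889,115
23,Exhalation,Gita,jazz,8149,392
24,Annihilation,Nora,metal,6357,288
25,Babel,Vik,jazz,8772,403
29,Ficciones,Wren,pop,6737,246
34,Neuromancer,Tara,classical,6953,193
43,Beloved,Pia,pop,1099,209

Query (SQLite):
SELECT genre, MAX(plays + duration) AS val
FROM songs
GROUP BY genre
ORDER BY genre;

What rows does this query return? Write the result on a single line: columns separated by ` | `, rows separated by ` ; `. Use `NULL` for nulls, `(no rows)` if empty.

classical | 7146 ; jazz | 9175 ; metal | 8551 ; pop | 8660

For each row compute plays + duration.
Group by genre; take MAX of the expression per group.
  classical: ids {8, 13, 34} → MAX(plays + duration)=7146
  jazz: ids {10, 23, 25} → MAX(plays + duration)=9175
  metal: ids {5, 19, 21, 24} → MAX(plays + duration)=8551
  pop: ids {2, 14, 29, 43} → MAX(plays + duration)=8660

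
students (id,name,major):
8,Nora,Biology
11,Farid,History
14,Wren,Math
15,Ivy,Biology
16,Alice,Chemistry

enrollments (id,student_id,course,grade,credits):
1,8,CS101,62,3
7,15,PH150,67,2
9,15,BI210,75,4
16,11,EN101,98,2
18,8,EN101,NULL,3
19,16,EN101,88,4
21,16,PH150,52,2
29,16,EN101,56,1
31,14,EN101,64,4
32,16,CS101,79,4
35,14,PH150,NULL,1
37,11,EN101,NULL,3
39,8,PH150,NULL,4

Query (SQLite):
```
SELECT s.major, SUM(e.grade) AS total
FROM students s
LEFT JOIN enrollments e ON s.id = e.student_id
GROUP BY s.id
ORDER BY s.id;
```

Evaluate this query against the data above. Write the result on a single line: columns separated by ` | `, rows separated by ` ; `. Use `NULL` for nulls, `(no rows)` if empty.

LEFT JOIN keeps every students row; unmatched ones get NULL for enrollments columns.
Group by students.id and compute SUM(e.grade). SUM over an all-NULL group is NULL.
  8: ids {1, 18, 39} → SUM(e.grade)=62
  11: ids {16, 37} → SUM(e.grade)=98
  14: ids {31, 35} → SUM(e.grade)=64
  15: ids {7, 9} → SUM(e.grade)=142
  16: ids {19, 21, 29, 32} → SUM(e.grade)=275

Biology | 62 ; History | 98 ; Math | 64 ; Biology | 142 ; Chemistry | 275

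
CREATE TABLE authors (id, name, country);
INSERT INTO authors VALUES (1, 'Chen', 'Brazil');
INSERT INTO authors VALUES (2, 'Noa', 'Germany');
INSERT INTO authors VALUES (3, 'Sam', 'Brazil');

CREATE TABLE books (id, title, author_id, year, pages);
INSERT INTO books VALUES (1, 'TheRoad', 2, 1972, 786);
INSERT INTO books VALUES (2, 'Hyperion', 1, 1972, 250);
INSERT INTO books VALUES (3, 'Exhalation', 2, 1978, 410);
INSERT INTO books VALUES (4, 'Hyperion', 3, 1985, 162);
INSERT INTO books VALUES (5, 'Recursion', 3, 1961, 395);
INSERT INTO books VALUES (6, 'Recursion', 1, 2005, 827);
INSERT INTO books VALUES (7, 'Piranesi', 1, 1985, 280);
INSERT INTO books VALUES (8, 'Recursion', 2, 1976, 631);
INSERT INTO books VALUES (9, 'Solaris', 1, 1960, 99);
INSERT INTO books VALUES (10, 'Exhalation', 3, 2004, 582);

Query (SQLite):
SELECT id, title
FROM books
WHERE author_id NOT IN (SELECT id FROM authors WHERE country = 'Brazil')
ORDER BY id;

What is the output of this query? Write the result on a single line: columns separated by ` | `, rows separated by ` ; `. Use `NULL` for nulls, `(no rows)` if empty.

1 | TheRoad ; 3 | Exhalation ; 8 | Recursion

Inner query: authors.id where country = 'Brazil'.
Outer: keep books rows whose author_id is not in that set.
Inner query → {1, 3}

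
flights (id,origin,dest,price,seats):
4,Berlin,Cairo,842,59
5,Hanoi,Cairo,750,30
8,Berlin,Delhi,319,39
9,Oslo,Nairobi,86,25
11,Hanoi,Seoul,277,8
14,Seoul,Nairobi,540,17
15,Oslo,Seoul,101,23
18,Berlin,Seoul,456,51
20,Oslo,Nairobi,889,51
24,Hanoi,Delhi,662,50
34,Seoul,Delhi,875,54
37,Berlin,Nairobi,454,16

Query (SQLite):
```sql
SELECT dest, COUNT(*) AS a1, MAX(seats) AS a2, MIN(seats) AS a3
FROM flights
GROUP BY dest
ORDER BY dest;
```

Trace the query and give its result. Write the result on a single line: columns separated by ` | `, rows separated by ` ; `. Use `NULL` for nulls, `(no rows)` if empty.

Cairo | 2 | 59 | 30 ; Delhi | 3 | 54 | 39 ; Nairobi | 4 | 51 | 16 ; Seoul | 3 | 51 | 8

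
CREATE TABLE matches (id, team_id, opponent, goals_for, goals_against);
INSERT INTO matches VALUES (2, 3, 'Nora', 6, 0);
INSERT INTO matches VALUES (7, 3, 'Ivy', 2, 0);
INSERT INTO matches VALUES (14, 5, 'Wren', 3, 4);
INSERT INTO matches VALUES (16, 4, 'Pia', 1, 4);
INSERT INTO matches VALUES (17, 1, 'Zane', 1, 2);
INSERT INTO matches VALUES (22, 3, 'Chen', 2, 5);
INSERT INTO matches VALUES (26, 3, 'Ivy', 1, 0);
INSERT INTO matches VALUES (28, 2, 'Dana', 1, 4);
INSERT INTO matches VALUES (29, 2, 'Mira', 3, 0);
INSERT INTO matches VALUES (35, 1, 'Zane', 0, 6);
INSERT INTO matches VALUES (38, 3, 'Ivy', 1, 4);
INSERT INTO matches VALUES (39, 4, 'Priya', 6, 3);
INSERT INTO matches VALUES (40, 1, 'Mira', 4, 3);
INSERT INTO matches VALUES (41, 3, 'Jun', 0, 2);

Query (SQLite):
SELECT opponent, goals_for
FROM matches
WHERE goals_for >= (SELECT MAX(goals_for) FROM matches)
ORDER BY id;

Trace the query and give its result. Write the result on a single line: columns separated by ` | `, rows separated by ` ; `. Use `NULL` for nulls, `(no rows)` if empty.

Nora | 6 ; Priya | 6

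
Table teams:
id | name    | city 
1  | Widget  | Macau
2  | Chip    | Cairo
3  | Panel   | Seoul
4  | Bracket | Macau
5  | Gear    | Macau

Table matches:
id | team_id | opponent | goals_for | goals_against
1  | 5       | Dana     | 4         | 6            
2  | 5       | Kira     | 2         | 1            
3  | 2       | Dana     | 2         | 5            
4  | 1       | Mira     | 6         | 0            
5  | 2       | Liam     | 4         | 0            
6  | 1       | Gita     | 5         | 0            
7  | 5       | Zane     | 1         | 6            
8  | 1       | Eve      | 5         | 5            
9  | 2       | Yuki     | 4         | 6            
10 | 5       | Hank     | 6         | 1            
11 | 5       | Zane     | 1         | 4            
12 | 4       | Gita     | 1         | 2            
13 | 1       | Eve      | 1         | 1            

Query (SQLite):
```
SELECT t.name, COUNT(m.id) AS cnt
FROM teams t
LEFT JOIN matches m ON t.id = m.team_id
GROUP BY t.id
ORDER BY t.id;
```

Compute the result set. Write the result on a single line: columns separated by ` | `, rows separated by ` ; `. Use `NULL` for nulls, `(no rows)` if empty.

LEFT JOIN keeps every teams row; unmatched ones get NULL for matches columns.
Group by teams.id and compute COUNT(m.id). COUNT(col) of an all-NULL group is 0.
  1: ids {4, 6, 8, 13} → COUNT(m.id)=4
  2: ids {3, 5, 9} → COUNT(m.id)=3
  3: ids {—} → COUNT(m.id)=0
  4: ids {12} → COUNT(m.id)=1
  5: ids {1, 2, 7, 10, 11} → COUNT(m.id)=5

Widget | 4 ; Chip | 3 ; Panel | 0 ; Bracket | 1 ; Gear | 5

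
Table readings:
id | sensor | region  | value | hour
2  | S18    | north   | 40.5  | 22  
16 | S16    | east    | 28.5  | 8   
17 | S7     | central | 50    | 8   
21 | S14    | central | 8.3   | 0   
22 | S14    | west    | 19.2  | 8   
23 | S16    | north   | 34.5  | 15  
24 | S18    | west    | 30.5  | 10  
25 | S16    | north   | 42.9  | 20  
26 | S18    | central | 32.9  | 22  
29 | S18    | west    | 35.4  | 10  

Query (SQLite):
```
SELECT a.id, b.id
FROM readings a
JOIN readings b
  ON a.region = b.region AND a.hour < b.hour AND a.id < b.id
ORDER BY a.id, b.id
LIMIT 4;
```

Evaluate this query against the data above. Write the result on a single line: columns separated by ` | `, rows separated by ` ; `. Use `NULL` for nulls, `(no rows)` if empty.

17 | 26 ; 21 | 26 ; 22 | 24 ; 22 | 29

Pairs (a,b) with same region, a.hour < b.hour, a.id < b.id.
region groups: central:{17,21,26} east:{16} north:{2,23,25} west:{22,24,29}
Ordered by (a.id, b.id); first 4.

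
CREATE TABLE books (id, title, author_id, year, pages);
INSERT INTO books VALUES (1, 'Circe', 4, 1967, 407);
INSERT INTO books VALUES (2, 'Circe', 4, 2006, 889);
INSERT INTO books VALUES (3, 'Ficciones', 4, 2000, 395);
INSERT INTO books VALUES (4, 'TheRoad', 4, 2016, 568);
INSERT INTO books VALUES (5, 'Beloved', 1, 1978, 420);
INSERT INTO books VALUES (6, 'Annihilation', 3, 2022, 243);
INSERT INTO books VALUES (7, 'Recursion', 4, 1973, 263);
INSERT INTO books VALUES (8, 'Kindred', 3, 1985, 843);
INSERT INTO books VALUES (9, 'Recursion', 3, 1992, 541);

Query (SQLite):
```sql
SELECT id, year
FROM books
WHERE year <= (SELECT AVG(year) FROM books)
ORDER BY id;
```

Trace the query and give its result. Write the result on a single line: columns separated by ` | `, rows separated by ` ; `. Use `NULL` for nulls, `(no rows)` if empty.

Scalar subquery: AVG(year) over all books rows = 1993.222222 (≈; comparison uses full precision).
Keep rows where year <= that value.

1 | 1967 ; 5 | 1978 ; 7 | 1973 ; 8 | 1985 ; 9 | 1992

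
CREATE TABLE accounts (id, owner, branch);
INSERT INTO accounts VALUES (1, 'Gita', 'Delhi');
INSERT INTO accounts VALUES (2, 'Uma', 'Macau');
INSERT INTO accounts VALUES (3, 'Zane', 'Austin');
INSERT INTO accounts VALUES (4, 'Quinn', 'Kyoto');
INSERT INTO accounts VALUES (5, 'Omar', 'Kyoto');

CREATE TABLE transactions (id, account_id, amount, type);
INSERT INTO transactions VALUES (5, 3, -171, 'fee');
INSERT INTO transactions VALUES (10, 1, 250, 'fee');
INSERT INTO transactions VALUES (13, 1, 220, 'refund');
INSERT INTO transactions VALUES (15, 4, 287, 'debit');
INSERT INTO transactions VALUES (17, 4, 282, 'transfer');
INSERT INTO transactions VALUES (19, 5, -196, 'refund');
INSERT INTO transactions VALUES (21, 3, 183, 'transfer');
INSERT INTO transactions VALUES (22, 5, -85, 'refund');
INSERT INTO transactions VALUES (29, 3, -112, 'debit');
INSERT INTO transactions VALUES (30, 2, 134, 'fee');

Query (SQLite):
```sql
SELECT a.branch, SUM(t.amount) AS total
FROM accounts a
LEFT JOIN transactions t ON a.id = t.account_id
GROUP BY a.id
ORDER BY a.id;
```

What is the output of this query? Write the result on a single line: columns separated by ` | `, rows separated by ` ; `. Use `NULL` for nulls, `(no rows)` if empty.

LEFT JOIN keeps every accounts row; unmatched ones get NULL for transactions columns.
Group by accounts.id and compute SUM(t.amount). SUM over an all-NULL group is NULL.
  1: ids {10, 13} → SUM(t.amount)=470
  2: ids {30} → SUM(t.amount)=134
  3: ids {5, 21, 29} → SUM(t.amount)=-100
  4: ids {15, 17} → SUM(t.amount)=569
  5: ids {19, 22} → SUM(t.amount)=-281

Delhi | 470 ; Macau | 134 ; Austin | -100 ; Kyoto | 569 ; Kyoto | -281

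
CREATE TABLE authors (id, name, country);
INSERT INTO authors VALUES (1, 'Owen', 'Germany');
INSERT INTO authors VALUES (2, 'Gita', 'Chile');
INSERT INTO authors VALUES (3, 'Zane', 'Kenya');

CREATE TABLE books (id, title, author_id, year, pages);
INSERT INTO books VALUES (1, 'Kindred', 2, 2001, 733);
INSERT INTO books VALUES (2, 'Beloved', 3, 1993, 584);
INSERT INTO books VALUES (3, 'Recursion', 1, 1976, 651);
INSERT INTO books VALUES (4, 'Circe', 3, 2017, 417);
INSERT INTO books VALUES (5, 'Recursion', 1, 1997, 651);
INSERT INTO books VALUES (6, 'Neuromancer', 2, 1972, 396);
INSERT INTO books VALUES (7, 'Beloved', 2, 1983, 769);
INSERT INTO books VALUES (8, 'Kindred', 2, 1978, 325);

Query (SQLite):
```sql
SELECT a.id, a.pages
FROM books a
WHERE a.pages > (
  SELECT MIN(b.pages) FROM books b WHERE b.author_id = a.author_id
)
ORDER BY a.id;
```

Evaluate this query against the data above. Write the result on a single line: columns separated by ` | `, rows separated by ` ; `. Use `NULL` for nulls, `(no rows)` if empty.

1 | 733 ; 2 | 584 ; 6 | 396 ; 7 | 769

For each books row a, compute MIN(pages) over rows sharing a.author_id.
Keep row a if a.pages > that per-group MIN.
  author_id=1: MIN(pages) = 651
  author_id=2: MIN(pages) = 325
  author_id=3: MIN(pages) = 417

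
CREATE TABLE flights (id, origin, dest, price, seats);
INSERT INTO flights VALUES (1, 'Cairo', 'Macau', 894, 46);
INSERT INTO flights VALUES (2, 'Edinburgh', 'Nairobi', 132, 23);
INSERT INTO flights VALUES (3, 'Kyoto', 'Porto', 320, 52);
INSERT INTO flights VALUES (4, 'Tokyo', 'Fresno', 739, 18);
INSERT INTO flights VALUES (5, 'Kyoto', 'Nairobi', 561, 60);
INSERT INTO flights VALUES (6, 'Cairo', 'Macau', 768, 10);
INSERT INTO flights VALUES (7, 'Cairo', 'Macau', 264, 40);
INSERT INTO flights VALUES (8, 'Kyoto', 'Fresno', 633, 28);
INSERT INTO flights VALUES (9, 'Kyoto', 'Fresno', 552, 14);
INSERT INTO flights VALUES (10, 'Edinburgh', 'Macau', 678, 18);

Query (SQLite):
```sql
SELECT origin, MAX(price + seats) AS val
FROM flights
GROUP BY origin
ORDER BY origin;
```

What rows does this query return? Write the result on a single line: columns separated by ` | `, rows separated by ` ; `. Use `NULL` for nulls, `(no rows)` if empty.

For each row compute price + seats.
Group by origin; take MAX of the expression per group.
  Cairo: ids {1, 6, 7} → MAX(price + seats)=940
  Edinburgh: ids {2, 10} → MAX(price + seats)=696
  Kyoto: ids {3, 5, 8, 9} → MAX(price + seats)=661
  Tokyo: ids {4} → MAX(price + seats)=757

Cairo | 940 ; Edinburgh | 696 ; Kyoto | 661 ; Tokyo | 757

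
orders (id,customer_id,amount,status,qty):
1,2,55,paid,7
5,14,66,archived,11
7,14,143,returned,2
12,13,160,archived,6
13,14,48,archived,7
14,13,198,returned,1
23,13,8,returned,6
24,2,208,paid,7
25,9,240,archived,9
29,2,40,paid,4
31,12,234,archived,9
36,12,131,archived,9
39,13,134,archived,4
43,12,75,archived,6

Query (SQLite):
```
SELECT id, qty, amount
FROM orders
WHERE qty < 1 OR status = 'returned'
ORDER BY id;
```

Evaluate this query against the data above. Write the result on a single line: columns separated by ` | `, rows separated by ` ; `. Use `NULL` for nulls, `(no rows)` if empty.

7 | 2 | 143 ; 14 | 1 | 198 ; 23 | 6 | 8

qty < 1: ids { }
status = 'returned': ids {7, 14, 23}
Combine with OR.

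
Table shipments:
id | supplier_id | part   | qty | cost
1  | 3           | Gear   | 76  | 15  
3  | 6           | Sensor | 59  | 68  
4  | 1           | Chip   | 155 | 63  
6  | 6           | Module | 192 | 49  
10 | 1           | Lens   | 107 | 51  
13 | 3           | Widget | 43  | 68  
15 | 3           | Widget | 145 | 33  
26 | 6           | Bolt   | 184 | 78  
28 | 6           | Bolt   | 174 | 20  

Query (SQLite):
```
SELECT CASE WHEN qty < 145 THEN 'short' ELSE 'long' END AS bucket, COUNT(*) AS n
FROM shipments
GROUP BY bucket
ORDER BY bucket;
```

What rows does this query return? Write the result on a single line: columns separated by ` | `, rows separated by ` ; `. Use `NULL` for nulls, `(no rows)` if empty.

Bucket rows by qty < 145 → 'short' else 'long'; count each bucket.

long | 5 ; short | 4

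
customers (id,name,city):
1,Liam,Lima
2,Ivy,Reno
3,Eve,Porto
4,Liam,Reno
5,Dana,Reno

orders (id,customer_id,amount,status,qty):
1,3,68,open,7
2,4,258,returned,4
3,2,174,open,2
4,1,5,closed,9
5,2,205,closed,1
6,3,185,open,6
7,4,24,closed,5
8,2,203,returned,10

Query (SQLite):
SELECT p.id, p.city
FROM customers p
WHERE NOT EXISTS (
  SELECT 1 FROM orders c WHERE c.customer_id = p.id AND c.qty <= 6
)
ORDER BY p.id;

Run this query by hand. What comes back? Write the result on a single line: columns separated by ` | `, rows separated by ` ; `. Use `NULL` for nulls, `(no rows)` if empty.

For each customers row, check whether any orders with matching customer_id has qty <= 6.
Keep rows where that is false.

1 | Lima ; 5 | Reno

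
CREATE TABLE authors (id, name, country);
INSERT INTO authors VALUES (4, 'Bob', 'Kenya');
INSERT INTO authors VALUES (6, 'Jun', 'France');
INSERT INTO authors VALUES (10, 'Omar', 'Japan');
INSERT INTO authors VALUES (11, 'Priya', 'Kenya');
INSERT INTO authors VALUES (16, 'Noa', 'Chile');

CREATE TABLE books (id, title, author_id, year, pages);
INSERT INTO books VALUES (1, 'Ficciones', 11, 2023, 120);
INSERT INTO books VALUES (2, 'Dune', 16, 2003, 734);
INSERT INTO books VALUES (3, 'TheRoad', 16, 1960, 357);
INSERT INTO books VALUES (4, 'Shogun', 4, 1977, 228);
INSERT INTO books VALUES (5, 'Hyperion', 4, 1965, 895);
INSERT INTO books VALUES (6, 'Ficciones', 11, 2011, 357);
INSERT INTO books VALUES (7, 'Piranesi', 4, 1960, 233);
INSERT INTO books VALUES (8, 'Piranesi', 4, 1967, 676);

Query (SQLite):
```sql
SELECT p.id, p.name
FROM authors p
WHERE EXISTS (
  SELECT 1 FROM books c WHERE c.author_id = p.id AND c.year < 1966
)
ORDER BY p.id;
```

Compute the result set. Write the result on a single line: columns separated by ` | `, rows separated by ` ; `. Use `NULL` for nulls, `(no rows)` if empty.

4 | Bob ; 16 | Noa

For each authors row, check whether any books with matching author_id has year < 1966.
Keep rows where that is true.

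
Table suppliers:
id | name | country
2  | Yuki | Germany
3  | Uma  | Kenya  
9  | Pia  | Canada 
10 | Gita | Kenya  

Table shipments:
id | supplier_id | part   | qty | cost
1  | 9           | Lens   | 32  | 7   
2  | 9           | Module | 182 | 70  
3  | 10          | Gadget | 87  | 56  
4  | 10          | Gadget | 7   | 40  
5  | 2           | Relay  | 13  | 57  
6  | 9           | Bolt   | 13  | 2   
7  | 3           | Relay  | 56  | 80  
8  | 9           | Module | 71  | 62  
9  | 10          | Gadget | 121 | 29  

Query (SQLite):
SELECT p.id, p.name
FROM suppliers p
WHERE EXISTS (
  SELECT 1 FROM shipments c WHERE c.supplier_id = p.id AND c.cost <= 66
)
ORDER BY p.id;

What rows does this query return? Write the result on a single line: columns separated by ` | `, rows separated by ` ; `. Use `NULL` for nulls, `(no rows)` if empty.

For each suppliers row, check whether any shipments with matching supplier_id has cost <= 66.
Keep rows where that is true.

2 | Yuki ; 9 | Pia ; 10 | Gita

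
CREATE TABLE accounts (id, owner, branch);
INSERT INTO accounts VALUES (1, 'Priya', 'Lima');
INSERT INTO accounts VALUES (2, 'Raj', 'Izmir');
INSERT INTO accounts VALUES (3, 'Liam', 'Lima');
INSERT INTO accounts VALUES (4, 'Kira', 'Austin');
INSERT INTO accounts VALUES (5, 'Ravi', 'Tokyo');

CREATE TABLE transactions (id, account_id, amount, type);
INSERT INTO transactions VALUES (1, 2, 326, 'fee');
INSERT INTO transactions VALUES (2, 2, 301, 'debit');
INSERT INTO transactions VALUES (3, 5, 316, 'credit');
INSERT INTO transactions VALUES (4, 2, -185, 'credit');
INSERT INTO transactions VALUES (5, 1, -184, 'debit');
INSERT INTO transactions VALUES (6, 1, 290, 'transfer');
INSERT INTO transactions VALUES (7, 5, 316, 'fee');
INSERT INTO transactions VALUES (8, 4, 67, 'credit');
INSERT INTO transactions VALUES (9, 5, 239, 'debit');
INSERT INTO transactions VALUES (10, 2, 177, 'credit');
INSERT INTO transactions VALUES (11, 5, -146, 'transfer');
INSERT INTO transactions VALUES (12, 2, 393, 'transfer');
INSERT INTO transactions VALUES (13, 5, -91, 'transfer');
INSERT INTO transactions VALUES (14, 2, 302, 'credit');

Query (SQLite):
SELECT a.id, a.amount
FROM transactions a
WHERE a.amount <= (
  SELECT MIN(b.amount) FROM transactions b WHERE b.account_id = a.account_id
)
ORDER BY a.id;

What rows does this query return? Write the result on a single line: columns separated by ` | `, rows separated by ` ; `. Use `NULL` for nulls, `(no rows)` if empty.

4 | -185 ; 5 | -184 ; 8 | 67 ; 11 | -146

For each transactions row a, compute MIN(amount) over rows sharing a.account_id.
Keep row a if a.amount <= that per-group MIN.
  account_id=1: MIN(amount) = -184
  account_id=2: MIN(amount) = -185
  account_id=4: MIN(amount) = 67
  account_id=5: MIN(amount) = -146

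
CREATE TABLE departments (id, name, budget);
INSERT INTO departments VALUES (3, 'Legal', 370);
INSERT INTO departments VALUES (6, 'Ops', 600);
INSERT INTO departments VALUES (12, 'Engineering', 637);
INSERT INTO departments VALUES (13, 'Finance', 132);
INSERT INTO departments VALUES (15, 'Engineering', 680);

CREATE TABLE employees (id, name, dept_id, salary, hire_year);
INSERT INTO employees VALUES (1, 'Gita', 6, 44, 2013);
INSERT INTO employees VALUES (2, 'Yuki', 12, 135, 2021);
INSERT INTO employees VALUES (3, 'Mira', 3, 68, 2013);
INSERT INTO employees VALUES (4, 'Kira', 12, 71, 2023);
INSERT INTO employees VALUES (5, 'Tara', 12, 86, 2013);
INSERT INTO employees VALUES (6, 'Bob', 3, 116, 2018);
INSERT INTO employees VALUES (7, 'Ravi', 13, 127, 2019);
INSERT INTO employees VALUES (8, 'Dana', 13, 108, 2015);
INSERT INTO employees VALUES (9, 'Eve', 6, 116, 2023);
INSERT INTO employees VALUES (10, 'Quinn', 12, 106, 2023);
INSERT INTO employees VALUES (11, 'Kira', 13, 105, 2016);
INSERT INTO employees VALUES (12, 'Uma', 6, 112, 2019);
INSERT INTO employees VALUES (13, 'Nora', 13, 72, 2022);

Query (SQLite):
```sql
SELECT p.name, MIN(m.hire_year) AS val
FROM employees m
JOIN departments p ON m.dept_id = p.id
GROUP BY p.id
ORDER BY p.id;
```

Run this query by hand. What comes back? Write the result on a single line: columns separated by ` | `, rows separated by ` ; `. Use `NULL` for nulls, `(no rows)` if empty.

Join each employees row to its departments via dept_id.
Group joined rows by departments.id; compute MIN(m.hire_year) per group.
  3: ids {3, 6} → MIN(m.hire_year)=2013
  6: ids {1, 9, 12} → MIN(m.hire_year)=2013
  12: ids {2, 4, 5, 10} → MIN(m.hire_year)=2013
  13: ids {7, 8, 11, 13} → MIN(m.hire_year)=2015

Legal | 2013 ; Ops | 2013 ; Engineering | 2013 ; Finance | 2015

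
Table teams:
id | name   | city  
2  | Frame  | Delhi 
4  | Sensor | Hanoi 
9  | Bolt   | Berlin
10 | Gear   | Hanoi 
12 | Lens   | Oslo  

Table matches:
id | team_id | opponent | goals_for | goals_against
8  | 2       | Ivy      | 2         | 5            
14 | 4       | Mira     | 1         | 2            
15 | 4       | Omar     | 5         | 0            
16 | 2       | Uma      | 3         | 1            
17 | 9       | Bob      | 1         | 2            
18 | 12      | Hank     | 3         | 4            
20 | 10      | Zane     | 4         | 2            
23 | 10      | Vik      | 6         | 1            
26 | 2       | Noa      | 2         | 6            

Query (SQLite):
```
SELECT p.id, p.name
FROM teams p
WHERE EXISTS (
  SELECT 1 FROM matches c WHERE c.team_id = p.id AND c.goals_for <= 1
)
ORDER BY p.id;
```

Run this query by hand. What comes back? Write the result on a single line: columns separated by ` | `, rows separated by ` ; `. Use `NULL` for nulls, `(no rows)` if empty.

4 | Sensor ; 9 | Bolt

For each teams row, check whether any matches with matching team_id has goals_for <= 1.
Keep rows where that is true.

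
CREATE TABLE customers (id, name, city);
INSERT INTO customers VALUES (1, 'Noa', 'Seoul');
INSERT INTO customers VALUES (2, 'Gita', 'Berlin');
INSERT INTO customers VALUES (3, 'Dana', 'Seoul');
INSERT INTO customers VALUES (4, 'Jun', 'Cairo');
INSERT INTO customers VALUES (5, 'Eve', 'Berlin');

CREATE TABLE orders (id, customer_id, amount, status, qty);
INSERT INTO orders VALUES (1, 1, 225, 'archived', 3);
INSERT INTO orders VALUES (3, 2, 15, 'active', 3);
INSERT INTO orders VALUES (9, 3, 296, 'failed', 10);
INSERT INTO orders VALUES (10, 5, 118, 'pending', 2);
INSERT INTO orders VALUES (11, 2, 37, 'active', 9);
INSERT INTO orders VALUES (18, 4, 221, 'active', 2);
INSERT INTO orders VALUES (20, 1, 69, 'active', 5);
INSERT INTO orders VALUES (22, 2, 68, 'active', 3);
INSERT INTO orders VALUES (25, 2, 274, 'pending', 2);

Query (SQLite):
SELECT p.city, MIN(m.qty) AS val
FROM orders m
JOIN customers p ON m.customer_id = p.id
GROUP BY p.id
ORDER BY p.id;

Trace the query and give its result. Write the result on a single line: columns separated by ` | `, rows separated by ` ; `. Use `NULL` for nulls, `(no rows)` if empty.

Seoul | 3 ; Berlin | 2 ; Seoul | 10 ; Cairo | 2 ; Berlin | 2

Join each orders row to its customers via customer_id.
Group joined rows by customers.id; compute MIN(m.qty) per group.
  1: ids {1, 20} → MIN(m.qty)=3
  2: ids {3, 11, 22, 25} → MIN(m.qty)=2
  3: ids {9} → MIN(m.qty)=10
  4: ids {18} → MIN(m.qty)=2
  5: ids {10} → MIN(m.qty)=2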